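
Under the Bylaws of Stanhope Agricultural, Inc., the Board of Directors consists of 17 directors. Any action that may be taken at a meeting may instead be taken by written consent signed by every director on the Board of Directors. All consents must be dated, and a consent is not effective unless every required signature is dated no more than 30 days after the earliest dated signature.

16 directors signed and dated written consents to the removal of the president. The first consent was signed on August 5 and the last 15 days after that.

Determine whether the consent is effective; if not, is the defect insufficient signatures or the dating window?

Not effective — insufficient signatures.

Signatures required: every one of 17 — unanimous means all 17, so 17 needed; 16 signed. Insufficient.
Dating window: the latest signature is 15 days after the earliest; the limit is 30 days. Within the window.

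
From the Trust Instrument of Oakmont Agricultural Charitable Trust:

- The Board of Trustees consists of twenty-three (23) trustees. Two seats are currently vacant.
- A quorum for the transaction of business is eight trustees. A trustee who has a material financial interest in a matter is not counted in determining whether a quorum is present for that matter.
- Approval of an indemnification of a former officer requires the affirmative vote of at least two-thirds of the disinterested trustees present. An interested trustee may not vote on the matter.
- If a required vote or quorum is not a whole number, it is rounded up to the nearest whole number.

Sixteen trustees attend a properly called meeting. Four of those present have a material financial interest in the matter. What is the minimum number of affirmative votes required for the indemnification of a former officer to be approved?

The indemnification of a former officer requires two-thirds of the disinterested trustees present (16 − 4 = 12).
2/3 of 12 = 8.

8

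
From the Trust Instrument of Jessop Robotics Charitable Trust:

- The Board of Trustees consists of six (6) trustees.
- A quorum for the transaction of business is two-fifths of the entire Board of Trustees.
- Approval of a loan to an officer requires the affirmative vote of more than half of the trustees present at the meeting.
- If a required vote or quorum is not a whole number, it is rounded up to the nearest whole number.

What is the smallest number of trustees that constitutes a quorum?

3

2/5 of 6 = 2.40, rounded up to 3.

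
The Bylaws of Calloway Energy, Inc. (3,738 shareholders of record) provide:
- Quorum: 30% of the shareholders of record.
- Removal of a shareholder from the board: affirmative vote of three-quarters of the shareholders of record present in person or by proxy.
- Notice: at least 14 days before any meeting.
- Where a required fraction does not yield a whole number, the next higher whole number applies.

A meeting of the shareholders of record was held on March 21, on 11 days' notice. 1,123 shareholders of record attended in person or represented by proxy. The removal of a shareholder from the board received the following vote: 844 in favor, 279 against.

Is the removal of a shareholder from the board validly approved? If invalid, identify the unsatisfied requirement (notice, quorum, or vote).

Notice: 11 days given; 14 required. Not satisfied.
Quorum: 30% of 3,738 = 1,121.40, rounded up to 1,122; 1,123 present. Satisfied.
Vote: requires three-fourths of those present (1,123); 3/4 of 1123 = 842.25, rounded up to 843, so 843 needed; 844 in favor. Satisfied.

Invalid — notice requirement not satisfied.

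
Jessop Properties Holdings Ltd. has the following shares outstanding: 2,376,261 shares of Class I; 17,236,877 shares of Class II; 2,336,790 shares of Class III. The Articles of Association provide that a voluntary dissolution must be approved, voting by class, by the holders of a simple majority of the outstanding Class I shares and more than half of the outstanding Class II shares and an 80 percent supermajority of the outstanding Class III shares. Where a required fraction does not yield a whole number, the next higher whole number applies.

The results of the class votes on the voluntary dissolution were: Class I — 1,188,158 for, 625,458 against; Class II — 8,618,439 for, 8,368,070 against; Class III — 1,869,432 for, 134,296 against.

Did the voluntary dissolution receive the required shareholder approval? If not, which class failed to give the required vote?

Class I: a majority of 2376261 is 1188131; 1,188,131 required, 1,188,158 in favor — approved.
Class II: a majority of 17236877 is 8618439; 8,618,439 required, 8,618,439 in favor — approved.
Class III: 4/5 of 2336790 = 1869432; 1,869,432 required, 1,869,432 in favor — approved.

Approved — every class gave the required vote.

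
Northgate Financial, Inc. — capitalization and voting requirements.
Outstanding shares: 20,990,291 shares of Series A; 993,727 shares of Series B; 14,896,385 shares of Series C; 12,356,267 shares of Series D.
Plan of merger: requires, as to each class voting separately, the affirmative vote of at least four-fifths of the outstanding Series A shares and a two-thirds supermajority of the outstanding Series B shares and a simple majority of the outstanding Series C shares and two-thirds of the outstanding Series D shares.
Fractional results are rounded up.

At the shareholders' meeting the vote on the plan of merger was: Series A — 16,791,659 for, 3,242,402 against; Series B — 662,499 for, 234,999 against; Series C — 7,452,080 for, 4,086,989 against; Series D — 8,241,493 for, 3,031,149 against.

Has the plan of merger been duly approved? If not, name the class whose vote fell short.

Series A: 4/5 of 20990291 = 16792232.80, rounded up to 16792233; 16,792,233 required, 16,791,659 in favor — not approved.
Series B: 2/3 of 993727 = 662484.67, rounded up to 662485; 662,485 required, 662,499 in favor — approved.
Series C: a majority of 14896385 is 7448193; 7,448,193 required, 7,452,080 in favor — approved.
Series D: 2/3 of 12356267 = 8237511.33, rounded up to 8237512; 8,237,512 required, 8,241,493 in favor — approved.

Not approved — the Series A shares did not give the required vote.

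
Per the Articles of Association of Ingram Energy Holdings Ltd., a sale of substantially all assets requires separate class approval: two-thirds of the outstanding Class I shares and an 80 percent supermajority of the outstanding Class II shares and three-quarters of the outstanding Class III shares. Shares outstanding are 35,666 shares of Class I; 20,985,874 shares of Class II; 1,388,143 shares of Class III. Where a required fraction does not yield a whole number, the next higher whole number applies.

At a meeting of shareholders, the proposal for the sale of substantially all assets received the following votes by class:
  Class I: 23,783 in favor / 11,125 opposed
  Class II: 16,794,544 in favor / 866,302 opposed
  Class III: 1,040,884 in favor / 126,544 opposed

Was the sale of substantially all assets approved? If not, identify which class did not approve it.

Class I: 2/3 of 35666 = 23777.33, rounded up to 23778; 23,778 required, 23,783 in favor — approved.
Class II: 4/5 of 20985874 = 16788699.20, rounded up to 16788700; 16,788,700 required, 16,794,544 in favor — approved.
Class III: 3/4 of 1388143 = 1041107.25, rounded up to 1041108; 1,041,108 required, 1,040,884 in favor — not approved.

Not approved — the Class III shares did not give the required vote.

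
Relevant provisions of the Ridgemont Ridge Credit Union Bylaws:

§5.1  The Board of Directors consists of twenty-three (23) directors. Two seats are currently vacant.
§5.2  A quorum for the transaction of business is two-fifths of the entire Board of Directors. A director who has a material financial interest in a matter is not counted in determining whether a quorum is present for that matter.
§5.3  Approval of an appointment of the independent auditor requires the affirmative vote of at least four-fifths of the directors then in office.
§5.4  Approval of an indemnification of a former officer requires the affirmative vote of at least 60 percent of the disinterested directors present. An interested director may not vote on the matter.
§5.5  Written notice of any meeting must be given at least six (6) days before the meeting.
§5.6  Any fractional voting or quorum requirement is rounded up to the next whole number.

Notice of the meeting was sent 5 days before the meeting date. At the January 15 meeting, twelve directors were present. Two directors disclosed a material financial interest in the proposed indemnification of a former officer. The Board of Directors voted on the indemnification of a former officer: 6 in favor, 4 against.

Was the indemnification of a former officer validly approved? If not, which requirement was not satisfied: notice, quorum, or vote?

Invalid — notice requirement not satisfied.

Notice: 5 days given; 6 required (5 < 6). Not satisfied.
Quorum: 12 present, but the 2 interested directors do not count, leaving 10. Quorum is 10. Satisfied.
Vote: the indemnification of a former officer requires three-fifths of the disinterested directors present (12 − 2 = 10). 3/5 of 10 = 6, so 6 affirmative votes are needed; 6 voted in favor. Satisfied.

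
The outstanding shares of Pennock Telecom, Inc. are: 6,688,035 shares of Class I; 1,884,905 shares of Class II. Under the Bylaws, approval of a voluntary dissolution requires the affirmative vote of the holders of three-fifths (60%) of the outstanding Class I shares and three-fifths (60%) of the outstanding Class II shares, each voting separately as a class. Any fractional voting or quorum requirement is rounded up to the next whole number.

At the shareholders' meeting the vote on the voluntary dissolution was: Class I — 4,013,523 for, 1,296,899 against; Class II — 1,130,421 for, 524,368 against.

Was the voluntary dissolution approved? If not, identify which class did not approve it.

Class I: 3/5 of 6688035 = 4012821; 4,012,821 required, 4,013,523 in favor — approved.
Class II: 3/5 of 1884905 = 1130943; 1,130,943 required, 1,130,421 in favor — not approved.

Not approved — the Class II shares did not give the required vote.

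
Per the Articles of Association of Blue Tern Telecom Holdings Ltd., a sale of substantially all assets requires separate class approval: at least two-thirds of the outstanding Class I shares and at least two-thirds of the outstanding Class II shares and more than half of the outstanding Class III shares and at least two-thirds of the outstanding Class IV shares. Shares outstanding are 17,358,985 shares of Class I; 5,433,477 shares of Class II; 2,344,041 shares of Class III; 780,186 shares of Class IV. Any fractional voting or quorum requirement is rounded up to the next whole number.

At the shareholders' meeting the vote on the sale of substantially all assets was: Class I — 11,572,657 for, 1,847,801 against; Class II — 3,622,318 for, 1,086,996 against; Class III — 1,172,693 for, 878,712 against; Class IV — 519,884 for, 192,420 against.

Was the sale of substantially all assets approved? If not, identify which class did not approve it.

Class I: 2/3 of 17358985 = 11572656.67, rounded up to 11572657; 11,572,657 required, 11,572,657 in favor — approved.
Class II: 2/3 of 5433477 = 3622318; 3,622,318 required, 3,622,318 in favor — approved.
Class III: a majority of 2344041 is 1172021; 1,172,021 required, 1,172,693 in favor — approved.
Class IV: 2/3 of 780186 = 520124; 520,124 required, 519,884 in favor — not approved.

Not approved — the Class IV shares did not give the required vote.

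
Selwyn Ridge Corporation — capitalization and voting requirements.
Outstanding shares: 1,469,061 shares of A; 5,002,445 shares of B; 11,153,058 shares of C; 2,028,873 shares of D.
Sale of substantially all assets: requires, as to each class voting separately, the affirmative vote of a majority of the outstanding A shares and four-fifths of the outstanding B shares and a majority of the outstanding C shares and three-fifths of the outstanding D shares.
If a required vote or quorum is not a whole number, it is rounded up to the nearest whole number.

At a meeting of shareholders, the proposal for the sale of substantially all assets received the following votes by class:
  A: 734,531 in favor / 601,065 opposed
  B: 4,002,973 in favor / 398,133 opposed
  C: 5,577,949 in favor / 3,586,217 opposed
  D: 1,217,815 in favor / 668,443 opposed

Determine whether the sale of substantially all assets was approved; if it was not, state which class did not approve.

A: a majority of 1469061 is 734531; 734,531 required, 734,531 in favor — approved.
B: 4/5 of 5002445 = 4001956; 4,001,956 required, 4,002,973 in favor — approved.
C: a majority of 11153058 is 5576530; 5,576,530 required, 5,577,949 in favor — approved.
D: 3/5 of 2028873 = 1217323.80, rounded up to 1217324; 1,217,324 required, 1,217,815 in favor — approved.

Approved — every class gave the required vote.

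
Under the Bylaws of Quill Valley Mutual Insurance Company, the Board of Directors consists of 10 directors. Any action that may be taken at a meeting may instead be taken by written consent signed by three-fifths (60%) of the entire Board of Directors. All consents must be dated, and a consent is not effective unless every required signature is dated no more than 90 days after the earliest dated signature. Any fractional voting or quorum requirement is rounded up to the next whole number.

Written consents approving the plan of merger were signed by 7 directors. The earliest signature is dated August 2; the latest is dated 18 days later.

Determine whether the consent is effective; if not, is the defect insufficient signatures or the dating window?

Effective — both the signature and dating-window requirements are satisfied.

Signatures required: three-fifths (60%) of 10 — 3/5 of 10 = 6, so 6 needed; 7 signed. Sufficient.
Dating window: the latest signature is 18 days after the earliest; the limit is 90 days. Within the window.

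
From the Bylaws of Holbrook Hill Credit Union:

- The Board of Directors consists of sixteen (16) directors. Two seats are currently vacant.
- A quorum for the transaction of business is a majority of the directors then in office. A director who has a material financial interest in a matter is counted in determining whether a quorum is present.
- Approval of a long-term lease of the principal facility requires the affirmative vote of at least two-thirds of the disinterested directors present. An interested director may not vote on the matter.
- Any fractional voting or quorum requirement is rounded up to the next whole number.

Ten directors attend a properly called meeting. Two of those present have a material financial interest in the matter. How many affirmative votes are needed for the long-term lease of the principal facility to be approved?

6

The long-term lease of the principal facility requires two-thirds of the disinterested directors present (10 − 2 = 8).
2/3 of 8 = 5.33, rounded up to 6.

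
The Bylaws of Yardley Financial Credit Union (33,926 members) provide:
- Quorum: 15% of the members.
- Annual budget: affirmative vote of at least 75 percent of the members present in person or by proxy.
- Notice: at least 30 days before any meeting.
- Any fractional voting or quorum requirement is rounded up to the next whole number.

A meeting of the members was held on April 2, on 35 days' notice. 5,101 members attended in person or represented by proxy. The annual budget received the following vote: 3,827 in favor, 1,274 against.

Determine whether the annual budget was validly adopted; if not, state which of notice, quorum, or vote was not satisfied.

Notice: 35 days given; 30 required. Satisfied.
Quorum: 15% of 33,926 = 5,088.90, rounded up to 5,089; 5,101 present. Satisfied.
Vote: requires three-fourths of those present (5,101); 3/4 of 5101 = 3825.75, rounded up to 3826, so 3,826 needed; 3,827 in favor. Satisfied.

Valid — all requirements satisfied.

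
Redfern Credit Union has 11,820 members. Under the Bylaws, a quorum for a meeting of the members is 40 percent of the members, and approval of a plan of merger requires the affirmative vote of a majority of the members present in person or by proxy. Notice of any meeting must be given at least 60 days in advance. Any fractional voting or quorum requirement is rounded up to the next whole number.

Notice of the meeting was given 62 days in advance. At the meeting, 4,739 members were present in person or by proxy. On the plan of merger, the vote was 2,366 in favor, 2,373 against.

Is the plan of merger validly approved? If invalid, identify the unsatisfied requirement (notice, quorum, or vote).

Notice: 62 days given; 60 required. Satisfied.
Quorum: 40% of 11,820 = 4,728; 4,739 present. Satisfied.
Vote: requires a majority of those present (4,739); a majority of 4739 is 2370, so 2,370 needed; 2,366 in favor. Not satisfied.

Invalid — vote requirement not satisfied.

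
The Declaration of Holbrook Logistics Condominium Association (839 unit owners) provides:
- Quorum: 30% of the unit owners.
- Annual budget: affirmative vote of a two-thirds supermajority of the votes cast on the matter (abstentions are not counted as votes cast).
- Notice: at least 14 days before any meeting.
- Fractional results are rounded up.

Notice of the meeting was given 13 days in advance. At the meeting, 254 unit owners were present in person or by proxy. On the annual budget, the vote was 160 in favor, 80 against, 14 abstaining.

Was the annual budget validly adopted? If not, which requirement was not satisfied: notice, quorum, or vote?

Notice: 13 days given; 14 required. Not satisfied.
Quorum: 30% of 839 = 251.70, rounded up to 252; 254 present. Satisfied.
Vote: requires two-thirds of the votes cast (254 − 14 abstaining = 240); 2/3 of 240 = 160, so 160 needed; 160 in favor. Satisfied.

Invalid — notice requirement not satisfied.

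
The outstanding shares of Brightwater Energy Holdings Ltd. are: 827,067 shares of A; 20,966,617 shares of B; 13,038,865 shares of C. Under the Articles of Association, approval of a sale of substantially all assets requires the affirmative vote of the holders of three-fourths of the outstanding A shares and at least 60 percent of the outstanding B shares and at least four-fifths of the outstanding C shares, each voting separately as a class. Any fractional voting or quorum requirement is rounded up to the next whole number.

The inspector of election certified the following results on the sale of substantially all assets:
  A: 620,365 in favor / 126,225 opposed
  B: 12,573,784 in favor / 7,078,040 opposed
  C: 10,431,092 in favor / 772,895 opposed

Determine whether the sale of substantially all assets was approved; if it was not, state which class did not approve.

A: 3/4 of 827067 = 620300.25, rounded up to 620301; 620,301 required, 620,365 in favor — approved.
B: 3/5 of 20966617 = 12579970.20, rounded up to 12579971; 12,579,971 required, 12,573,784 in favor — not approved.
C: 4/5 of 13038865 = 10431092; 10,431,092 required, 10,431,092 in favor — approved.

Not approved — the B shares did not give the required vote.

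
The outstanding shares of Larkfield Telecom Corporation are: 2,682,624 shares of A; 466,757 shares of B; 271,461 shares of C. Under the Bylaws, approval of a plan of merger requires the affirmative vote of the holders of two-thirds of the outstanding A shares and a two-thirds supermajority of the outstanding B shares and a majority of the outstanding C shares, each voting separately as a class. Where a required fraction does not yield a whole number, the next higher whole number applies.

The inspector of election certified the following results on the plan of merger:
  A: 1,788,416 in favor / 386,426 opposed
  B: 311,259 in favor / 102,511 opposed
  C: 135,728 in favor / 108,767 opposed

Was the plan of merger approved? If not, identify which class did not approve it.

A: 2/3 of 2682624 = 1788416; 1,788,416 required, 1,788,416 in favor — approved.
B: 2/3 of 466757 = 311171.33, rounded up to 311172; 311,172 required, 311,259 in favor — approved.
C: a majority of 271461 is 135731; 135,731 required, 135,728 in favor — not approved.

Not approved — the C shares did not give the required vote.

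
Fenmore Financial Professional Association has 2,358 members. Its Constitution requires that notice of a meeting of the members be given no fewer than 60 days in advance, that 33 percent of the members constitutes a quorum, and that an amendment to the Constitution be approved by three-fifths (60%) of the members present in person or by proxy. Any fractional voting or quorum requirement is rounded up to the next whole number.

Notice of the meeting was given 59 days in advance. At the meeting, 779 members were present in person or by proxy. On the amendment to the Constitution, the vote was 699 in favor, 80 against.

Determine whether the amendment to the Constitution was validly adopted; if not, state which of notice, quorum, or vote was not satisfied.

Invalid — notice requirement not satisfied.

Notice: 59 days given; 60 required. Not satisfied.
Quorum: 33% of 2,358 = 778.14, rounded up to 779; 779 present. Satisfied.
Vote: requires three-fifths of those present (779); 3/5 of 779 = 467.40, rounded up to 468, so 468 needed; 699 in favor. Satisfied.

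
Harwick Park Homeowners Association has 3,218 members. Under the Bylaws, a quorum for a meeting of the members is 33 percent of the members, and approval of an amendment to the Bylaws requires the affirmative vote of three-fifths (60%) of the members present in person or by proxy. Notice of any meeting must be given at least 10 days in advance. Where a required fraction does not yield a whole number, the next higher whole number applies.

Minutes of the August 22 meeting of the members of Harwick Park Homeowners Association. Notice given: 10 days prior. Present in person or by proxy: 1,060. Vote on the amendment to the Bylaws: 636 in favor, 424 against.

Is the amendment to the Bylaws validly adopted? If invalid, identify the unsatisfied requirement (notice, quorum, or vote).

Invalid — quorum requirement not satisfied.

Notice: 10 days given; 10 required. Satisfied.
Quorum: 33% of 3,218 = 1,061.94, rounded up to 1,062; 1,060 present. Not satisfied.
Vote: requires three-fifths of those present (1,060); 3/5 of 1060 = 636, so 636 needed; 636 in favor. Satisfied.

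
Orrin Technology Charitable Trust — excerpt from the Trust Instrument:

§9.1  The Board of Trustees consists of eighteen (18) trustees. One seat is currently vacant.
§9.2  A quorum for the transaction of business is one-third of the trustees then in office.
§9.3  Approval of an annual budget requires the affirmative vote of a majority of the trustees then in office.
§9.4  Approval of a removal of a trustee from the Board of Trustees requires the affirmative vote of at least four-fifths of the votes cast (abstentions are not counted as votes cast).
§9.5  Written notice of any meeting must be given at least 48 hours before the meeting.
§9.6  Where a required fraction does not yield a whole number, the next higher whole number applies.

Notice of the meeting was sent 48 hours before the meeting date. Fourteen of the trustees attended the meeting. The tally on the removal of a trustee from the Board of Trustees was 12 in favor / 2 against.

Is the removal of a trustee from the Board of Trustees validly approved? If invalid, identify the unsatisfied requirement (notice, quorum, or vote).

Notice: 48 hours given; 48 required (48 ≥ 48). Satisfied.
Quorum: 14 present; quorum is 6. Satisfied.
Vote: the removal of a trustee from the Board of Trustees requires four-fifths of the votes cast (14). 4/5 of 14 = 11.20, rounded up to 12, so 12 affirmative votes are needed; 12 voted in favor. Satisfied.

Valid — all requirements satisfied.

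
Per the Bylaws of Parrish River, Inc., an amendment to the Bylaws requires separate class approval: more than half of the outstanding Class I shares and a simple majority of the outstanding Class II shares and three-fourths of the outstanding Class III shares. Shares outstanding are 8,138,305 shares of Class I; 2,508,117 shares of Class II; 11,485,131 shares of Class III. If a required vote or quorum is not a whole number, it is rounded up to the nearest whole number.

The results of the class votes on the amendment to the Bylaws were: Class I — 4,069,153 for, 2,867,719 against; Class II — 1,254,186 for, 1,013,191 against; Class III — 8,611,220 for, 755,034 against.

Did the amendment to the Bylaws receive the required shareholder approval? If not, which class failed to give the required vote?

Not approved — the Class III shares did not give the required vote.

Class I: a majority of 8138305 is 4069153; 4,069,153 required, 4,069,153 in favor — approved.
Class II: a majority of 2508117 is 1254059; 1,254,059 required, 1,254,186 in favor — approved.
Class III: 3/4 of 11485131 = 8613848.25, rounded up to 8613849; 8,613,849 required, 8,611,220 in favor — not approved.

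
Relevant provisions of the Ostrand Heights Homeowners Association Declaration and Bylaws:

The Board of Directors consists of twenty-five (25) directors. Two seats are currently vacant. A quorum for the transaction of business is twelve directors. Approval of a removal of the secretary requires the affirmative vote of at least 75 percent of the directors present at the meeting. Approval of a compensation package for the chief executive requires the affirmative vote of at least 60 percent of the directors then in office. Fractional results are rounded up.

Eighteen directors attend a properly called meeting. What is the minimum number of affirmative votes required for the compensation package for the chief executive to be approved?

14

The compensation package for the chief executive requires three-fifths of the directors then in office (23).
3/5 of 23 = 13.80, rounded up to 14.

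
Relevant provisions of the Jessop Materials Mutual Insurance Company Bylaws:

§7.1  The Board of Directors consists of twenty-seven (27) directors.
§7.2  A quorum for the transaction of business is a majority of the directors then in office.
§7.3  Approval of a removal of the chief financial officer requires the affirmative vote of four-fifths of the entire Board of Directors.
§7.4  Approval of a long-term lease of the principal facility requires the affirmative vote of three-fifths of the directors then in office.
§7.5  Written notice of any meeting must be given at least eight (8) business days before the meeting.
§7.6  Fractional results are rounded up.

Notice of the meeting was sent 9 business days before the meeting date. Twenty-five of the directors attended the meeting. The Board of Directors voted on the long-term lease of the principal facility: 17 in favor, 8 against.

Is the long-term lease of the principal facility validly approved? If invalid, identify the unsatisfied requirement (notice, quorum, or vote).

Valid — all requirements satisfied.

Notice: 9 business days given; 8 required (9 ≥ 8). Satisfied.
Quorum: 25 present; quorum is 14. Satisfied.
Vote: the long-term lease of the principal facility requires three-fifths of the directors then in office (27). 3/5 of 27 = 16.20, rounded up to 17, so 17 affirmative votes are needed; 17 voted in favor. Satisfied.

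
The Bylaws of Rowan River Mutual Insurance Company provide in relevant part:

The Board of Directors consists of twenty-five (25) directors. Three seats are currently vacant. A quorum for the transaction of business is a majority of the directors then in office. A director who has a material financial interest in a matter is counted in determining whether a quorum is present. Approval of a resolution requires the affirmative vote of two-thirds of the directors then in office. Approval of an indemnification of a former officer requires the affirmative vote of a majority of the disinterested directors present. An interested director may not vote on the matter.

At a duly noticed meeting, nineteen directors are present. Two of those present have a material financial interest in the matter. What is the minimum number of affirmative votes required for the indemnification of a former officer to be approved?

9

The indemnification of a former officer requires a majority of the disinterested directors present (19 − 2 = 17).
A majority of 17 is 9.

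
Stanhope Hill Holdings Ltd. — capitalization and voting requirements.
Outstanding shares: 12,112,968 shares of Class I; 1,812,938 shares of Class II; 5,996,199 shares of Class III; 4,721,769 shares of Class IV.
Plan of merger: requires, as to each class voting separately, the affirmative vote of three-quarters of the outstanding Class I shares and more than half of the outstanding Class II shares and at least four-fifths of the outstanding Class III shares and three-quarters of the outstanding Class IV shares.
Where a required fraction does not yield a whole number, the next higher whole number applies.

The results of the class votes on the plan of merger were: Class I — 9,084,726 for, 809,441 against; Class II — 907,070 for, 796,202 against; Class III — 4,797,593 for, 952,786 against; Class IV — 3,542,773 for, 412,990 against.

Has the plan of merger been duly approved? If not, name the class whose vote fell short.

Class I: 3/4 of 12112968 = 9084726; 9,084,726 required, 9,084,726 in favor — approved.
Class II: a majority of 1812938 is 906470; 906,470 required, 907,070 in favor — approved.
Class III: 4/5 of 5996199 = 4796959.20, rounded up to 4796960; 4,796,960 required, 4,797,593 in favor — approved.
Class IV: 3/4 of 4721769 = 3541326.75, rounded up to 3541327; 3,541,327 required, 3,542,773 in favor — approved.

Approved — every class gave the required vote.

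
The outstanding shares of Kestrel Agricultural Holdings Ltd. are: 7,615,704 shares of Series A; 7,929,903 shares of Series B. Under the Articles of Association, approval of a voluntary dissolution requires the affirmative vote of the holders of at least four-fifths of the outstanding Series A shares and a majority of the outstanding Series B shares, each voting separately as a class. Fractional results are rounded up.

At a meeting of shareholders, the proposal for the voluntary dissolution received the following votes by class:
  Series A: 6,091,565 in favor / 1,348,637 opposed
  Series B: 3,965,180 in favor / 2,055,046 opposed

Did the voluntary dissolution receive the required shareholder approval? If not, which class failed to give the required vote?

Series A: 4/5 of 7615704 = 6092563.20, rounded up to 6092564; 6,092,564 required, 6,091,565 in favor — not approved.
Series B: a majority of 7929903 is 3964952; 3,964,952 required, 3,965,180 in favor — approved.

Not approved — the Series A shares did not give the required vote.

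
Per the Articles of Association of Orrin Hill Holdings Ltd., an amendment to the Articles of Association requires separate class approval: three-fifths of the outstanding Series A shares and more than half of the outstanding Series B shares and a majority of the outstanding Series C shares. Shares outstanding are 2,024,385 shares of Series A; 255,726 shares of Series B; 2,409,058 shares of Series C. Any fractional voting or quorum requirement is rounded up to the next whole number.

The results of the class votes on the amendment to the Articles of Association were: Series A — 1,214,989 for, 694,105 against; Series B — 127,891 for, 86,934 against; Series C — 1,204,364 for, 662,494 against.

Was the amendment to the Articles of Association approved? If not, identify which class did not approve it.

Not approved — the Series C shares did not give the required vote.

Series A: 3/5 of 2024385 = 1214631; 1,214,631 required, 1,214,989 in favor — approved.
Series B: a majority of 255726 is 127864; 127,864 required, 127,891 in favor — approved.
Series C: a majority of 2409058 is 1204530; 1,204,530 required, 1,204,364 in favor — not approved.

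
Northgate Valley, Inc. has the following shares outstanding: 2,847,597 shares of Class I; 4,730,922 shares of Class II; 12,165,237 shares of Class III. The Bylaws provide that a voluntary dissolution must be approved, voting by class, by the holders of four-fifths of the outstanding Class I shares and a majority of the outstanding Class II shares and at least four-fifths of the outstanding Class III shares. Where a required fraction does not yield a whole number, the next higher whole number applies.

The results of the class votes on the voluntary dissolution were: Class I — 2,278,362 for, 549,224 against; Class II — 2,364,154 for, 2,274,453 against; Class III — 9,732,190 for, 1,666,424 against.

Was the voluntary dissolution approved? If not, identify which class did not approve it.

Not approved — the Class II shares did not give the required vote.

Class I: 4/5 of 2847597 = 2278077.60, rounded up to 2278078; 2,278,078 required, 2,278,362 in favor — approved.
Class II: a majority of 4730922 is 2365462; 2,365,462 required, 2,364,154 in favor — not approved.
Class III: 4/5 of 12165237 = 9732189.60, rounded up to 9732190; 9,732,190 required, 9,732,190 in favor — approved.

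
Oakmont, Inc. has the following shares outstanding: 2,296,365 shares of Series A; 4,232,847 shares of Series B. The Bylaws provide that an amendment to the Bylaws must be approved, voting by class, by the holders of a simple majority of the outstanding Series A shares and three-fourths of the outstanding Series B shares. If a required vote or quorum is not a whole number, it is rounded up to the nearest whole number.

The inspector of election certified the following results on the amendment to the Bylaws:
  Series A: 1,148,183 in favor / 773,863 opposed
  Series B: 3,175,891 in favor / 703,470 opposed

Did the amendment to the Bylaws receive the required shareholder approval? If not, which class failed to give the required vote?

Approved — every class gave the required vote.

Series A: a majority of 2296365 is 1148183; 1,148,183 required, 1,148,183 in favor — approved.
Series B: 3/4 of 4232847 = 3174635.25, rounded up to 3174636; 3,174,636 required, 3,175,891 in favor — approved.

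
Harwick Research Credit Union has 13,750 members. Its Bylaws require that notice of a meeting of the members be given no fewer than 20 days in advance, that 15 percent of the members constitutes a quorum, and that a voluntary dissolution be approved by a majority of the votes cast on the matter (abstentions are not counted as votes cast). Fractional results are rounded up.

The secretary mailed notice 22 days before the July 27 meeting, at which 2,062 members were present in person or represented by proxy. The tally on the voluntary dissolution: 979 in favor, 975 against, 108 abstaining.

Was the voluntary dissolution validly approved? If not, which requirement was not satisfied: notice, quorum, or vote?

Invalid — quorum requirement not satisfied.

Notice: 22 days given; 20 required. Satisfied.
Quorum: 15% of 13,750 = 2,062.50, rounded up to 2,063; 2,062 present. Not satisfied.
Vote: requires a majority of the votes cast (2,062 − 108 abstaining = 1,954); a majority of 1954 is 978, so 978 needed; 979 in favor. Satisfied.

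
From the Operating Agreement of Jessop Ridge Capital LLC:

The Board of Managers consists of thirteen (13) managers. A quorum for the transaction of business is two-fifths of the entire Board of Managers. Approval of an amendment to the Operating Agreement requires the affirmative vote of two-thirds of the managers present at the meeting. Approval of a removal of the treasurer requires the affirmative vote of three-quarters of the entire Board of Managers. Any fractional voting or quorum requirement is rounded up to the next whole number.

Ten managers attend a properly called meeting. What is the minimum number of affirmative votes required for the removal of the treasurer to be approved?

10

The removal of the treasurer requires three-fourths of the entire Board of Managers (13).
3/4 of 13 = 9.75, rounded up to 10.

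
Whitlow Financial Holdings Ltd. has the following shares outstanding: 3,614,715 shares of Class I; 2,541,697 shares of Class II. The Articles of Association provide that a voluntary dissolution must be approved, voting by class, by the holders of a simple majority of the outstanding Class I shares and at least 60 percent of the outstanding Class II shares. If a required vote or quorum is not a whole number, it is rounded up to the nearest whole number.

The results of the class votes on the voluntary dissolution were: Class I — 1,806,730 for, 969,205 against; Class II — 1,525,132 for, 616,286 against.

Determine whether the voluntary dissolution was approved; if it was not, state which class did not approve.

Not approved — the Class I shares did not give the required vote.

Class I: a majority of 3614715 is 1807358; 1,807,358 required, 1,806,730 in favor — not approved.
Class II: 3/5 of 2541697 = 1525018.20, rounded up to 1525019; 1,525,019 required, 1,525,132 in favor — approved.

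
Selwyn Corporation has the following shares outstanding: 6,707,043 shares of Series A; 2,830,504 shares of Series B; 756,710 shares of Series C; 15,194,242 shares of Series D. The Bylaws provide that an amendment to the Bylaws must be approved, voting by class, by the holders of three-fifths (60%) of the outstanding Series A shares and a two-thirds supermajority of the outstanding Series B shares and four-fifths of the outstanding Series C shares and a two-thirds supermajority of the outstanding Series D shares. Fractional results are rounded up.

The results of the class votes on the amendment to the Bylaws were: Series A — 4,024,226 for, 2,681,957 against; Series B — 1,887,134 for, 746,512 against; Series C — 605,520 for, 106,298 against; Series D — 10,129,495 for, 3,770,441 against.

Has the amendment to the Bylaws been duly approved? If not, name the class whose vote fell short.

Approved — every class gave the required vote.

Series A: 3/5 of 6707043 = 4024225.80, rounded up to 4024226; 4,024,226 required, 4,024,226 in favor — approved.
Series B: 2/3 of 2830504 = 1887002.67, rounded up to 1887003; 1,887,003 required, 1,887,134 in favor — approved.
Series C: 4/5 of 756710 = 605368; 605,368 required, 605,520 in favor — approved.
Series D: 2/3 of 15194242 = 10129494.67, rounded up to 10129495; 10,129,495 required, 10,129,495 in favor — approved.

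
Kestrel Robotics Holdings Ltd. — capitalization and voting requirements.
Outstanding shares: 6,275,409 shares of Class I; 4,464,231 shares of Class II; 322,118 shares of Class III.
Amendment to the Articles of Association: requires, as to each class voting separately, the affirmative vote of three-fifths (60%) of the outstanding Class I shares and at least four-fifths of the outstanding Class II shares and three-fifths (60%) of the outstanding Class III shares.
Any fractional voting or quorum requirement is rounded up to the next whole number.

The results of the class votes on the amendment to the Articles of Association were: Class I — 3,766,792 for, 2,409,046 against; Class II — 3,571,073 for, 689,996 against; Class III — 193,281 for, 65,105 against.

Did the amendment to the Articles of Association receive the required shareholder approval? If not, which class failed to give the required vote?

Class I: 3/5 of 6275409 = 3765245.40, rounded up to 3765246; 3,765,246 required, 3,766,792 in favor — approved.
Class II: 4/5 of 4464231 = 3571384.80, rounded up to 3571385; 3,571,385 required, 3,571,073 in favor — not approved.
Class III: 3/5 of 322118 = 193270.80, rounded up to 193271; 193,271 required, 193,281 in favor — approved.

Not approved — the Class II shares did not give the required vote.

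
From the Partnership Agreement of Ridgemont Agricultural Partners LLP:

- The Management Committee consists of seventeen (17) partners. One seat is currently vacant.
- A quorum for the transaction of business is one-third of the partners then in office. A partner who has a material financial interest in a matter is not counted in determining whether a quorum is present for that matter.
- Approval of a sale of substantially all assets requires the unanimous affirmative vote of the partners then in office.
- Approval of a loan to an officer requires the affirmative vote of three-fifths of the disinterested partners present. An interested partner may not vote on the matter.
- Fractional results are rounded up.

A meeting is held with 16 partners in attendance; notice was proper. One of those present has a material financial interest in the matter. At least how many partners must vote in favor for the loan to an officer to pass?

9

The loan to an officer requires three-fifths of the disinterested partners present (16 − 1 = 15).
3/5 of 15 = 9.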